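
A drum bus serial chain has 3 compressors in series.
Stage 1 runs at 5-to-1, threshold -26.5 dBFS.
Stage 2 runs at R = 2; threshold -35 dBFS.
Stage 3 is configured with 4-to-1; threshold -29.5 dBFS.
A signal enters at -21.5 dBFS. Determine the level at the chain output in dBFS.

-30.25 dBFS

Stage 1: 5 dB above -26.5 dBFS, reduced 5:1 to 1 dB above → -25.5 dBFS.
Stage 2: 9.5 dB above -35 dBFS, reduced 2:1 to 4.75 dB above → -30.25 dBFS.
Stage 3: -30.25 dBFS ≤ -29.5 dBFS, so stage 3 doesn't engage; output -30.25 dBFS.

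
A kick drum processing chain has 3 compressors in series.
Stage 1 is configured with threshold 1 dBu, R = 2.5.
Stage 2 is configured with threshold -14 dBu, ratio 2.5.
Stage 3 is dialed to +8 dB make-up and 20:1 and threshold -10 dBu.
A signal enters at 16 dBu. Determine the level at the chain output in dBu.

-1.78 dBu

Stage 1: overshoot 15 dB → 15/2.5 = 6 dB → 7 dBu.
Stage 2: 21 dB above -14 dBu, reduced 2.5:1 to 8.4 dB above → -5.6 dBu.
Stage 3: overshoot 4.4 dB → 4.4/20 = 0.22 dB → -9.78 dBu; +8 dB make-up → -1.78 dBu.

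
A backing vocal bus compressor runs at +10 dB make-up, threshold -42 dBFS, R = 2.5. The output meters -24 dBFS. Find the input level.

-22 dBFS

Stripping the +10 dB make-up gives -34 dBFS at the gain stage.
The compressed level sits -34 − (-42) = 8 dB over threshold.
Input overshoot = R × output overshoot = 20 dB → input = -42 + 20 = -22 dBFS.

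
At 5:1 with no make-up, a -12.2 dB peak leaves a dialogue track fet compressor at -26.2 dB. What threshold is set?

-29.7 dB

Input is 17.5 dB above T (since output overshoot × R = input overshoot: (-26.2 − T)·5 = -12.2 − T gives T = -29.7 dB).
Check: -29.7 + (-12.2 − (-29.7))/5 = -29.7 + 3.5 = -26.2 dB. ✓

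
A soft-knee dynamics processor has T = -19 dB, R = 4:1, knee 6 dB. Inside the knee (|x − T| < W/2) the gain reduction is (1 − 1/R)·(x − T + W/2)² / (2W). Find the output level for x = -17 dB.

x − T + W/2 = -17 − (-19) + 3 = 5.
GR = (1 − 1/4) × 5² / 12 = 0.75 × 25 / 12 = 1.5625 dB.
Output = -17 − 1.5625 = -18.5625 dB.

-18.5625 dB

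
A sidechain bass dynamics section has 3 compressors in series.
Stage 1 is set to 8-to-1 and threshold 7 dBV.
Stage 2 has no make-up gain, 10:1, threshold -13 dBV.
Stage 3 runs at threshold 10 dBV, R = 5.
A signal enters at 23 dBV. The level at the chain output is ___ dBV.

-10.8 dBV

Stage 1: 23 dBV is 16 dB over 7 dBV; at 8:1 that becomes 2 dB over, giving 9 dBV.
Stage 2: overshoot 22 dB → 22/10 = 2.2 dB → -10.8 dBV.
Stage 3: below threshold (-10.8 ≤ 10); passes unchanged; output -10.8 dBV.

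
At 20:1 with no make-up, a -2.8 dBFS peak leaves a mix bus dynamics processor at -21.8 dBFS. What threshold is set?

Gain reduction = -2.8 − (-21.8) = 19 dB; output overshoot = GR / (R − 1) = 19 / 19 = 1 dB.
Threshold = output − output overshoot = -21.8 − 1 = -22.8 dBFS.

-22.8 dBFS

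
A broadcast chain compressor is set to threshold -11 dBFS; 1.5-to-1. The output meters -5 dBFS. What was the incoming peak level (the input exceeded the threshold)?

Post-compression overshoot = -5 − (-11) = 6 dB.
Before 1.5:1 compression the overshoot was 6 × 1.5 = 9 dB, so input = -11 + 9 = -2 dBFS.

-2 dBFS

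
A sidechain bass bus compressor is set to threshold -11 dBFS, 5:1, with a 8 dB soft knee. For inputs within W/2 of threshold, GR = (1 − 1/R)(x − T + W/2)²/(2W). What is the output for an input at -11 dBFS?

-11.8 dBFS

x − T + W/2 = -11 − (-11) + 4 = 4.
GR = (1 − 1/5) × 4² / 16 = 0.8 × 16 / 16 = 0.8 dB.
Output = -11 − 0.8 = -11.8 dBFS.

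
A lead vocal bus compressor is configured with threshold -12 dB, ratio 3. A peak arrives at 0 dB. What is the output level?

-8 dB

The input is 12 dB above the -12 dB threshold.
At 3:1 the overshoot is divided by 3, leaving 4 dB above threshold.
So the level is -12 + 4 = -8 dB.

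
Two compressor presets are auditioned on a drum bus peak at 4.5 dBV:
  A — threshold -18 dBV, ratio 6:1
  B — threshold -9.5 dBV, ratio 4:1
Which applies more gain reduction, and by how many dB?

A, by 8.25 dB

A: 22.5 dB over, compressed to 3.75 dB over, so 18.75 dB of GR.
B: 14 dB over, compressed to 3.5 dB over, so 10.5 dB of GR.
A applies 8.25 dB more gain reduction.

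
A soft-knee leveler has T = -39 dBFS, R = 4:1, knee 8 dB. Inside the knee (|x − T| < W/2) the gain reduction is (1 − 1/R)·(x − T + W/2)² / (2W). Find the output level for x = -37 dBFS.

-38.6875 dBFS

x − T + W/2 = -37 − (-39) + 4 = 6.
GR = (1 − 1/4) × 6² / 16 = 0.75 × 36 / 16 = 1.6875 dB.
Output = -37 − 1.6875 = -38.6875 dBFS.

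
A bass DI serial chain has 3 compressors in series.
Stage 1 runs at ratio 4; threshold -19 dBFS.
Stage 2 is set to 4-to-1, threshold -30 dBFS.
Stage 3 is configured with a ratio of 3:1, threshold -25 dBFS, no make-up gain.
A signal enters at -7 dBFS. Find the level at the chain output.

-26.5 dBFS

Stage 1: -7 dBFS is 12 dB over -19 dBFS; at 4:1 that becomes 3 dB over, giving -16 dBFS.
Stage 2: overshoot 14 dB → 14/4 = 3.5 dB → -26.5 dBFS.
Stage 3: -26.5 dBFS ≤ -25 dBFS, so stage 3 doesn't engage; output -26.5 dBFS.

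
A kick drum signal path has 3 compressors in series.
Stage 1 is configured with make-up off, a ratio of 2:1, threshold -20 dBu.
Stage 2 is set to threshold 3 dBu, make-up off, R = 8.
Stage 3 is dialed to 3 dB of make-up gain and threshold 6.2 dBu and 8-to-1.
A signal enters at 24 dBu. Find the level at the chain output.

Stage 1: 44 dB above -20 dBu, reduced 2:1 to 22 dB above → 2 dBu.
Stage 2: 2 dBu is at or below the 3 dBu threshold — no compression; output 2 dBu.
Stage 3: 2 dBu is at or below the 6.2 dBu threshold — no compression; make-up brings it to 5 dBu.

5 dBu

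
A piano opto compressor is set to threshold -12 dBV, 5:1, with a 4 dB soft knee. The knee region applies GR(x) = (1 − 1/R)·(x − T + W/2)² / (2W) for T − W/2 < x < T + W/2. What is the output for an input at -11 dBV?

-11.9 dBV

x − T + W/2 = -11 − (-12) + 2 = 3.
GR = (1 − 1/5) × 3² / 8 = 0.8 × 9 / 8 = 0.9 dB.
Output = -11 − 0.9 = -11.9 dBV.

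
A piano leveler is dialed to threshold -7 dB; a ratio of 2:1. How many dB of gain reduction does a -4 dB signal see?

Overshoot = -4 − (-7) = 3 dB.
After 2:1 compression the overshoot becomes 3/2 = 1.5 dB.
GR = overshoot in − overshoot out = 3 − 1.5 = 1.5 dB.

1.5 dB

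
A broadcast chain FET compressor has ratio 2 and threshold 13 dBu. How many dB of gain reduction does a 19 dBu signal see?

Overshoot = 19 − 13 = 6 dB.
After 2:1 compression the overshoot becomes 6/2 = 3 dB.
So the signal is attenuated by 6 − 3 = 3 dB.

3 dB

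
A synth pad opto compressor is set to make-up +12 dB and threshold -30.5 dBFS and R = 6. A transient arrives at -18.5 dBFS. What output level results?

Overshoot: -18.5 − (-30.5) = 12 dB.
At 6:1 the overshoot is divided by 6, leaving 2 dB above threshold.
Output = -30.5 + 2 = -28.5 dBFS; make-up adds 12 dB, giving -16.5 dBFS.

-16.5 dBFS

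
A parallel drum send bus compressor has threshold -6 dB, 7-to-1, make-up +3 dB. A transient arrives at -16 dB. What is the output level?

-16 dB is 10 dB below the -6 dB threshold, so no gain reduction is applied.
Make-up gain adds 3 dB: -16 + 3 = -13 dB.

-13 dB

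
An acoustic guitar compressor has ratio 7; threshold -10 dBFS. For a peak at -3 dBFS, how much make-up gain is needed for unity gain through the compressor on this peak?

Overshoot 7 dB → 7/7 = 1 dB after compression, so the compressed level is -10 + 1 = -9 dBFS.
Make-up = target − compressed = -3 − (-9) = 6 dB.

6 dB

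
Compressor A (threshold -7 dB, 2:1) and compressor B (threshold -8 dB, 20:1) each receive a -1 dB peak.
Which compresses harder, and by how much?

B, by 3.65 dB

A: GR = 6 − 6/2 = 3 dB.
B: GR = 7 − 7/20 = 6.65 dB.
B applies 3.65 dB more gain reduction.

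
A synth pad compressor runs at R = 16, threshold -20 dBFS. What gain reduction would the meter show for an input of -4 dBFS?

The signal is 16 dB above threshold.
At 16:1, output sits 16/16 = 1 dB above threshold.
GR = overshoot in − overshoot out = 16 − 1 = 15 dB.

15 dB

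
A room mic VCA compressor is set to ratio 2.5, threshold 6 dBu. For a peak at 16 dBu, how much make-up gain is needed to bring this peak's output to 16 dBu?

6 dB

The peak compresses to 6 + 10/2.5 = 10 dBu.
To reach 16 dBu requires 16 − 10 = 6 dB of make-up.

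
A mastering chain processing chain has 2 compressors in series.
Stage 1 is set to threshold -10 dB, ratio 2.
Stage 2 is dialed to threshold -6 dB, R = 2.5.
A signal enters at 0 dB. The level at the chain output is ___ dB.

Stage 1: 10 dB above -10 dB, reduced 2:1 to 5 dB above → -5 dB.
Stage 2: 1 dB above -6 dB, reduced 2.5:1 to 0.4 dB above → -5.6 dB.

-5.6 dB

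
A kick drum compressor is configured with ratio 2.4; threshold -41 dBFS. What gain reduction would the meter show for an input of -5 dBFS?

-5 dBFS exceeds the threshold by 36 dB.
After 2.4:1 compression the overshoot becomes 36/2.4 = 15 dB.
Gain reduction = 36 − 15 = 21 dB.

21 dB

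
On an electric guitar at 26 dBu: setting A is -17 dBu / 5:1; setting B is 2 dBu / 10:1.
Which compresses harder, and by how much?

A, by 12.8 dB

A: overshoot 43 dB → output overshoot 8.6 dB → GR 34.4 dB.
B: overshoot 24 dB → output overshoot 2.4 dB → GR 21.6 dB.
Difference: 12.8 dB in favour of A.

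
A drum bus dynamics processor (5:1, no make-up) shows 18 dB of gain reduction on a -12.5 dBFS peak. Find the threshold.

-35 dBFS

Input is 22.5 dB above T (since output overshoot × R = input overshoot: (-30.5 − T)·5 = -12.5 − T gives T = -35 dBFS).
Check: -35 + (-12.5 − (-35))/5 = -35 + 4.5 = -30.5 dBFS. ✓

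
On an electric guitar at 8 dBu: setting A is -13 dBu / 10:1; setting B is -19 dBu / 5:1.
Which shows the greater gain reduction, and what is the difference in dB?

B, by 2.7 dB

A: overshoot 21 dB → output overshoot 2.1 dB → GR 18.9 dB.
B: overshoot 27 dB → output overshoot 5.4 dB → GR 21.6 dB.
Difference: 2.7 dB in favour of B.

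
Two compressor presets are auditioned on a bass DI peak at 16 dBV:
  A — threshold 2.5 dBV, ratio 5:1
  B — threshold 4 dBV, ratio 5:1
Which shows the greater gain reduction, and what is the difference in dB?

A, by 1.2 dB

A: 13.5 dB over, compressed to 2.7 dB over, so 10.8 dB of GR.
B: 12 dB over, compressed to 2.4 dB over, so 9.6 dB of GR.
A reduces 1.2 dB more.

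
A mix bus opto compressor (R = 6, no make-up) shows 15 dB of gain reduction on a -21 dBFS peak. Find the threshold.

-39 dBFS

Let T be the threshold. Output overshoot = (input overshoot)/R, so -36 − T = (-21 − T)/6.
6·(-36 − T) = -21 − T → 5·T = -216 − (-21) = -195.
T = -195/5 = -39 dBFS.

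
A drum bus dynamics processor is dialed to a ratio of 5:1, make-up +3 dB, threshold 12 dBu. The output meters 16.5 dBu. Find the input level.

19.5 dBu

Stripping the +3 dB make-up gives 13.5 dBu at the gain stage.
That's 1.5 dB above the 12 dBu threshold.
Undo the ratio: input overshoot = 1.5 × 5 = 7.5 dB, giving input = 19.5 dBu.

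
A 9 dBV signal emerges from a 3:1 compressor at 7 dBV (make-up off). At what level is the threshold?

Input is 3 dB above T (since output overshoot × R = input overshoot: (7 − T)·3 = 9 − T gives T = 6 dBV).
Check: 6 + (9 − 6)/3 = 6 + 1 = 7 dBV. ✓

6 dBV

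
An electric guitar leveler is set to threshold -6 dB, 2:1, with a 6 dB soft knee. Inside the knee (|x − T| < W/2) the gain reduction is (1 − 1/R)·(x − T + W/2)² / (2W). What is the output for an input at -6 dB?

-6.375 dB

x − T + W/2 = -6 − (-6) + 3 = 3.
GR = (1 − 1/2) × 3² / 12 = 0.5 × 9 / 12 = 0.375 dB.
Output = -6 − 0.375 = -6.375 dB.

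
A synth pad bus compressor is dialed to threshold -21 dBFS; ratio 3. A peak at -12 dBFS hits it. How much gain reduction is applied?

-12 dBFS exceeds the threshold by 9 dB.
A 3:1 ratio leaves 3 dB of that excess.
So the signal is attenuated by 9 − 3 = 6 dB.

6 dB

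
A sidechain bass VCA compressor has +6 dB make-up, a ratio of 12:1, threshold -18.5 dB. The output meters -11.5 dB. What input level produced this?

-6.5 dB

Remove make-up: -11.5 − 6 = -17.5 dB.
That's 1 dB above the -18.5 dB threshold.
Undo the ratio: input overshoot = 1 × 12 = 12 dB, giving input = -6.5 dB.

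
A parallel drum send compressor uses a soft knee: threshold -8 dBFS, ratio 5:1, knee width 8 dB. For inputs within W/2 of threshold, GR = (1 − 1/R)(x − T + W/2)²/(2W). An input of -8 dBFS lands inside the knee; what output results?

-8.8 dBFS

x − T + W/2 = -8 − (-8) + 4 = 4.
GR = (1 − 1/5) × 4² / 16 = 0.8 × 16 / 16 = 0.8 dB.
Output = -8 − 0.8 = -8.8 dBFS.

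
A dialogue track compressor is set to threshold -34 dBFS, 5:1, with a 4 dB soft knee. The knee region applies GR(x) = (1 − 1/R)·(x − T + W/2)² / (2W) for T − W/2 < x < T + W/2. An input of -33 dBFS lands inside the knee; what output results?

-33.9 dBFS

x − T + W/2 = -33 − (-34) + 2 = 3.
GR = (1 − 1/5) × 3² / 8 = 0.8 × 9 / 8 = 0.9 dB.
Output = -33 − 0.9 = -33.9 dBFS.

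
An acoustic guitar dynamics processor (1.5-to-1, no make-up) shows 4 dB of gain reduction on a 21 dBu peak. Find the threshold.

9 dBu

Let T be the threshold. Output overshoot = (input overshoot)/R, so 17 − T = (21 − T)/1.5.
1.5·(17 − T) = 21 − T → 0.5·T = 25.5 − 21 = 4.5.
T = 4.5/0.5 = 9 dBu.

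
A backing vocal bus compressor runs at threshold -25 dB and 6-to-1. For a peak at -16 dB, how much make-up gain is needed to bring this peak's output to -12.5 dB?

11 dB

The peak compresses to -25 + 9/6 = -23.5 dB.
To reach -12.5 dB requires -12.5 − (-23.5) = 11 dB of make-up.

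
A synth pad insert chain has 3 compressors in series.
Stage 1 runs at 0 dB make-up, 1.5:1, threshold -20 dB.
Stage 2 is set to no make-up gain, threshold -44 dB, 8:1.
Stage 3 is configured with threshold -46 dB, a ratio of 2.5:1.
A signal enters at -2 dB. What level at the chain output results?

Stage 1: -2 dB is 18 dB over -20 dB; at 1.5:1 that becomes 12 dB over, giving -8 dB.
Stage 2: 36 dB above -44 dB, reduced 8:1 to 4.5 dB above → -39.5 dB.
Stage 3: overshoot 6.5 dB → 6.5/2.5 = 2.6 dB → -43.4 dB.

-43.4 dB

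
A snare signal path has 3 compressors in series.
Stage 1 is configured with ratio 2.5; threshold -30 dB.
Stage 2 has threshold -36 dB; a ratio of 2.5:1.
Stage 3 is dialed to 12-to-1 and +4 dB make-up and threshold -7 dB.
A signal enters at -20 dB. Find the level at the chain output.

-28 dB

Stage 1: 10 dB above -30 dB, reduced 2.5:1 to 4 dB above → -26 dB.
Stage 2: -26 dB is 10 dB over -36 dB; at 2.5:1 that becomes 4 dB over, giving -32 dB.
Stage 3: below threshold (-32 ≤ -7); passes unchanged; make-up brings it to -28 dB.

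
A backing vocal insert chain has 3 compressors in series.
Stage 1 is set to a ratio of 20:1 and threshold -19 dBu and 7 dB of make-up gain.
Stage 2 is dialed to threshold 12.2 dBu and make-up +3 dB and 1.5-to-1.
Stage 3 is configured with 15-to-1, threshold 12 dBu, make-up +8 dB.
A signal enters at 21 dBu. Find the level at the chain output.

Stage 1: 40 dB above -19 dBu, reduced 20:1 to 2 dB above → -17 dBu; +7 dB make-up → -10 dBu.
Stage 2: below threshold (-10 ≤ 12.2); passes unchanged; make-up brings it to -7 dBu.
Stage 3: -7 dBu ≤ 12 dBu, so stage 3 doesn't engage; make-up brings it to 1 dBu.

1 dBu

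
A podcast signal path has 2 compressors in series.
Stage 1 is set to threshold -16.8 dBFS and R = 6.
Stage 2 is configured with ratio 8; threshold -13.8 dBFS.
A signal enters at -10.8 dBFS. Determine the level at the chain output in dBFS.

Stage 1: 6 dB above -16.8 dBFS, reduced 6:1 to 1 dB above → -15.8 dBFS.
Stage 2: below threshold (-15.8 ≤ -13.8); passes unchanged; output -15.8 dBFS.

-15.8 dBFS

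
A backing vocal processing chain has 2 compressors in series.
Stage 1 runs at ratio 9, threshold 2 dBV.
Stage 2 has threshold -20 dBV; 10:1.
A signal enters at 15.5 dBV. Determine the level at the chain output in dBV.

-17.65 dBV

Stage 1: 15.5 dBV is 13.5 dB over 2 dBV; at 9:1 that becomes 1.5 dB over, giving 3.5 dBV.
Stage 2: overshoot 23.5 dB → 23.5/10 = 2.35 dB → -17.65 dBV.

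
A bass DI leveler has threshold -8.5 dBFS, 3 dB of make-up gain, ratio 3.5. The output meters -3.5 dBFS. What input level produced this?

-1.5 dBFS

Stripping the +3 dB make-up gives -6.5 dBFS at the gain stage.
The compressed level sits -6.5 − (-8.5) = 2 dB over threshold.
Undo the ratio: input overshoot = 2 × 3.5 = 7 dB, giving input = -1.5 dBFS.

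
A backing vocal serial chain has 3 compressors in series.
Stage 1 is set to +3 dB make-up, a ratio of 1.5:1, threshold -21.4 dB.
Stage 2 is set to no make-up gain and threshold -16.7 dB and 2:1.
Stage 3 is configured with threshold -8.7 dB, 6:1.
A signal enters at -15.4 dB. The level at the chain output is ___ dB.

Stage 1: -15.4 dB is 6 dB over -21.4 dB; at 1.5:1 that becomes 4 dB over, giving -17.4 dB; +3 dB make-up → -14.4 dB.
Stage 2: -14.4 dB is 2.3 dB over -16.7 dB; at 2:1 that becomes 1.15 dB over, giving -15.55 dB.
Stage 3: -15.55 dB is at or below the -8.7 dB threshold — no compression; output -15.55 dB.

-15.55 dB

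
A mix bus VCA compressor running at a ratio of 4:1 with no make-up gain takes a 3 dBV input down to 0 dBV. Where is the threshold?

-1 dBV

Input is 4 dB above T (since output overshoot × R = input overshoot: (0 − T)·4 = 3 − T gives T = -1 dBV).
Check: -1 + (3 − (-1))/4 = -1 + 1 = 0 dBV. ✓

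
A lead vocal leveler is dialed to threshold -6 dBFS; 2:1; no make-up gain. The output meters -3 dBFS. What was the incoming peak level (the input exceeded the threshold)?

0 dBFS

That's 3 dB above the -6 dBFS threshold.
Undo the ratio: input overshoot = 3 × 2 = 6 dB, giving input = 0 dBFS.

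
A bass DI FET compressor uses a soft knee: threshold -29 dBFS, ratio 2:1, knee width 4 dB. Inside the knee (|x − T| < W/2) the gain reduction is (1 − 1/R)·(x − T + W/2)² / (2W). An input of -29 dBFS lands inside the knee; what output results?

x − T + W/2 = -29 − (-29) + 2 = 2.
GR = (1 − 1/2) × 2² / 8 = 0.5 × 4 / 8 = 0.25 dB.
Output = -29 − 0.25 = -29.25 dBFS.

-29.25 dBFS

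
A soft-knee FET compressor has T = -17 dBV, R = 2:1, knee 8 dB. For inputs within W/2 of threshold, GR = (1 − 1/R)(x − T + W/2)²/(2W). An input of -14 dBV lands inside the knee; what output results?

x − T + W/2 = -14 − (-17) + 4 = 7.
GR = (1 − 1/2) × 7² / 16 = 0.5 × 49 / 16 = 1.53125 dB.
Output = -14 − 1.53125 = -15.53125 dBV.

-15.53125 dBV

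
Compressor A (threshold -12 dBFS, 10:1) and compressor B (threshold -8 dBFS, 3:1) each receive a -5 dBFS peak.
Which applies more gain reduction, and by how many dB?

A, by 4.3 dB

A: GR = 7 − 7/10 = 6.3 dB.
B: GR = 3 − 3/3 = 2 dB.
Difference: 4.3 dB in favour of A.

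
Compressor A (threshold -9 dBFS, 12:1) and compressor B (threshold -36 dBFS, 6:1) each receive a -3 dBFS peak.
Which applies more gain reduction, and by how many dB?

B, by 22 dB

A: GR = 6 − 6/12 = 5.5 dB.
B: GR = 33 − 33/6 = 27.5 dB.
B applies 22 dB more gain reduction.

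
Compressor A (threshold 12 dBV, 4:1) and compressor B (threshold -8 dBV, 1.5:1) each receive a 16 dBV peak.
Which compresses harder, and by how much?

A: overshoot 4 dB → output overshoot 1 dB → GR 3 dB.
B: overshoot 24 dB → output overshoot 16 dB → GR 8 dB.
Difference: 5 dB in favour of B.

B, by 5 dB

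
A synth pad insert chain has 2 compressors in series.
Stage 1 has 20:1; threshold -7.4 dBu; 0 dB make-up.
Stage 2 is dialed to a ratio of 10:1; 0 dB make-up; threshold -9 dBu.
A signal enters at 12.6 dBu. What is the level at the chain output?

-8.74 dBu

Stage 1: 20 dB above -7.4 dBu, reduced 20:1 to 1 dB above → -6.4 dBu.
Stage 2: 2.6 dB above -9 dBu, reduced 10:1 to 0.26 dB above → -8.74 dBu.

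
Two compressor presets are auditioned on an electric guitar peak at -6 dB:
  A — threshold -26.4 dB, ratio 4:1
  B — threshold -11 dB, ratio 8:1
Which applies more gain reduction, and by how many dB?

A: 20.4 dB over, compressed to 5.1 dB over, so 15.3 dB of GR.
B: 5 dB over, compressed to 0.625 dB over, so 4.375 dB of GR.
Difference: 10.925 dB in favour of A.

A, by 10.925 dB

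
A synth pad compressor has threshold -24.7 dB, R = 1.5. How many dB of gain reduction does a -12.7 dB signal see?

The signal is 12 dB above threshold.
At 1.5:1, output sits 12/1.5 = 8 dB above threshold.
GR = overshoot in − overshoot out = 12 − 8 = 4 dB.

4 dB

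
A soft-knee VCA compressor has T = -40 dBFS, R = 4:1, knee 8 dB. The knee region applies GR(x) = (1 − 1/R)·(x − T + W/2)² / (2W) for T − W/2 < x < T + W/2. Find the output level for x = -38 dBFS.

-39.6875 dBFS

x − T + W/2 = -38 − (-40) + 4 = 6.
GR = (1 − 1/4) × 6² / 16 = 0.75 × 36 / 16 = 1.6875 dB.
Output = -38 − 1.6875 = -39.6875 dBFS.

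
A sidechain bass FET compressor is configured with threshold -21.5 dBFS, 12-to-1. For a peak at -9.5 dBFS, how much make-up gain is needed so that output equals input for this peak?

Overshoot 12 dB → 12/12 = 1 dB after compression, so the compressed level is -21.5 + 1 = -20.5 dBFS.
Make-up = target − compressed = -9.5 − (-20.5) = 11 dB.

11 dB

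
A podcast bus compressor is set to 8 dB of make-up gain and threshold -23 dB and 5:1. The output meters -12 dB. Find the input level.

Stripping the +8 dB make-up gives -20 dB at the gain stage.
The compressed level sits -20 − (-23) = 3 dB over threshold.
Undo the ratio: input overshoot = 3 × 5 = 15 dB, giving input = -8 dB.

-8 dB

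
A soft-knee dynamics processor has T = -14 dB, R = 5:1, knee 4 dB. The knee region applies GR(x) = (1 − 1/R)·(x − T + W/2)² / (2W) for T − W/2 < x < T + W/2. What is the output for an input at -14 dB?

-14.4 dB

x − T + W/2 = -14 − (-14) + 2 = 2.
GR = (1 − 1/5) × 2² / 8 = 0.8 × 4 / 8 = 0.4 dB.
Output = -14 − 0.4 = -14.4 dB.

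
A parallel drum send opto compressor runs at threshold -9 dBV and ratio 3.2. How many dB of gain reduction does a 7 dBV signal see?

Overshoot = 7 − (-9) = 16 dB.
After 3.2:1 compression the overshoot becomes 16/3.2 = 5 dB.
GR = overshoot in − overshoot out = 16 − 5 = 11 dB.

11 dB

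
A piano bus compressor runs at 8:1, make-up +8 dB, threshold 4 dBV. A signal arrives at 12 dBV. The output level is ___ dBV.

Overshoot: 12 − 4 = 8 dB.
8:1 compression reduces that to 8/8 = 1 dB over.
So the level is 4 + 1 = 5 dBV; make-up adds 8 dB, giving 13 dBV.

13 dBV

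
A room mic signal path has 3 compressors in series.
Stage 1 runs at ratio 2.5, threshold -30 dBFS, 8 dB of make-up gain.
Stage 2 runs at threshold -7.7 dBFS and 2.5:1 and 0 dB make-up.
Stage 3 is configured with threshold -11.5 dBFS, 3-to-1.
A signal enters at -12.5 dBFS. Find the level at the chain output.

-15 dBFS

Stage 1: 17.5 dB above -30 dBFS, reduced 2.5:1 to 7 dB above → -23 dBFS; +8 dB make-up → -15 dBFS.
Stage 2: -15 dBFS ≤ -7.7 dBFS, so stage 2 doesn't engage; output -15 dBFS.
Stage 3: below threshold (-15 ≤ -11.5); passes unchanged; output -15 dBFS.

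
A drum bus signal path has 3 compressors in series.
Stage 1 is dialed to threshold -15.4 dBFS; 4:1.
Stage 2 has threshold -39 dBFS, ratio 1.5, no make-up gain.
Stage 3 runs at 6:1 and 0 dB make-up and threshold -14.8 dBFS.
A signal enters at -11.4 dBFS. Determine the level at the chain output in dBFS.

-22.6 dBFS

Stage 1: overshoot 4 dB → 4/4 = 1 dB → -14.4 dBFS.
Stage 2: 24.6 dB above -39 dBFS, reduced 1.5:1 to 16.4 dB above → -22.6 dBFS.
Stage 3: below threshold (-22.6 ≤ -14.8); passes unchanged; output -22.6 dBFS.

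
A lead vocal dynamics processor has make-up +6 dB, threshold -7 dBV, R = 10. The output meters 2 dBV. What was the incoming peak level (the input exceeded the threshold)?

Remove make-up: 2 − 6 = -4 dBV.
That's 3 dB above the -7 dBV threshold.
Input overshoot = R × output overshoot = 30 dB → input = -7 + 30 = 23 dBV.

23 dBV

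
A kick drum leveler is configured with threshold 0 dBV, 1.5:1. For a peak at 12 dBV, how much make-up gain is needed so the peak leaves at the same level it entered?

4 dB

Overshoot 12 dB → 12/1.5 = 8 dB after compression, so the compressed level is 0 + 8 = 8 dBV.
Make-up = target − compressed = 12 − 8 = 4 dB.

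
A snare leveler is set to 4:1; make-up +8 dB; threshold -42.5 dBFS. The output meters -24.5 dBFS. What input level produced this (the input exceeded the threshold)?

-2.5 dBFS

Stripping the +8 dB make-up gives -32.5 dBFS at the gain stage.
The compressed level sits -32.5 − (-42.5) = 10 dB over threshold.
Undo the ratio: input overshoot = 10 × 4 = 40 dB, giving input = -2.5 dBFS.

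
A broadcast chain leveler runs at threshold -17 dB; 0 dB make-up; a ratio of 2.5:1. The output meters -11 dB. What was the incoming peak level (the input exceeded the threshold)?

-2 dB

Post-compression overshoot = -11 − (-17) = 6 dB.
Input overshoot = R × output overshoot = 15 dB → input = -17 + 15 = -2 dB.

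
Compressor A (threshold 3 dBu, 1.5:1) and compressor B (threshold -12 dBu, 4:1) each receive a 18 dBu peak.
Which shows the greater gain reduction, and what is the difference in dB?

A: overshoot 15 dB → output overshoot 10 dB → GR 5 dB.
B: overshoot 30 dB → output overshoot 7.5 dB → GR 22.5 dB.
Difference: 17.5 dB in favour of B.

B, by 17.5 dB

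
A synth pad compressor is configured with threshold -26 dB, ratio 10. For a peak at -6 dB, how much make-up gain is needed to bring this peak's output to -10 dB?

14 dB

Overshoot 20 dB → 20/10 = 2 dB after compression, so the compressed level is -26 + 2 = -24 dB.
Make-up = target − compressed = -10 − (-24) = 14 dB.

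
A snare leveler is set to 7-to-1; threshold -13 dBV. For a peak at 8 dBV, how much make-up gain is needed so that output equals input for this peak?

18 dB

Without make-up, output = threshold + overshoot/7 = -13 + 3 = -10 dBV.
Gap to target: 18 dB.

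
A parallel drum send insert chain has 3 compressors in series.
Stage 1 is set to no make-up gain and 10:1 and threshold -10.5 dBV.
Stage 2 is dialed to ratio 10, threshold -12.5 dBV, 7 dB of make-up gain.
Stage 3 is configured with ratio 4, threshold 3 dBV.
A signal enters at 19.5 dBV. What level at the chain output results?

-5 dBV

Stage 1: overshoot 30 dB → 30/10 = 3 dB → -7.5 dBV.
Stage 2: -7.5 dBV is 5 dB over -12.5 dBV; at 10:1 that becomes 0.5 dB over, giving -12 dBV; +7 dB make-up → -5 dBV.
Stage 3: -5 dBV ≤ 3 dBV, so stage 3 doesn't engage; output -5 dBV.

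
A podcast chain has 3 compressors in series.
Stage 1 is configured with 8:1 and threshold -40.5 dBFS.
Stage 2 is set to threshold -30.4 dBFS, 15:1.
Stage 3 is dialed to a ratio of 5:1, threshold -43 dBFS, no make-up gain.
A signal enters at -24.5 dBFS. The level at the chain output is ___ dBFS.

Stage 1: 16 dB above -40.5 dBFS, reduced 8:1 to 2 dB above → -38.5 dBFS.
Stage 2: below threshold (-38.5 ≤ -30.4); passes unchanged; output -38.5 dBFS.
Stage 3: 4.5 dB above -43 dBFS, reduced 5:1 to 0.9 dB above → -42.1 dBFS.

-42.1 dBFS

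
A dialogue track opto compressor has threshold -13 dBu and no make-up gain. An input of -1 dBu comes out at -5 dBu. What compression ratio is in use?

1.5:1

Input overshoot = -1 − (-13) = 12 dB; output overshoot = -5 − (-13) = 8 dB.
Ratio = 12 / 8 = 1.5.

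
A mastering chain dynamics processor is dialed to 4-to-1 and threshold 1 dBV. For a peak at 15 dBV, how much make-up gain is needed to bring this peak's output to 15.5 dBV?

Overshoot 14 dB → 14/4 = 3.5 dB after compression, so the compressed level is 1 + 3.5 = 4.5 dBV.
Make-up = target − compressed = 15.5 − 4.5 = 11 dB.

11 dB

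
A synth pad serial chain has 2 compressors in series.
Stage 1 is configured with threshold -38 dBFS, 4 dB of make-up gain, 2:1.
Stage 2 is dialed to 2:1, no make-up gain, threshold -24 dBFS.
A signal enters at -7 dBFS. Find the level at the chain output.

Stage 1: overshoot 31 dB → 31/2 = 15.5 dB → -22.5 dBFS; +4 dB make-up → -18.5 dBFS.
Stage 2: overshoot 5.5 dB → 5.5/2 = 2.75 dB → -21.25 dBFS.

-21.25 dBFS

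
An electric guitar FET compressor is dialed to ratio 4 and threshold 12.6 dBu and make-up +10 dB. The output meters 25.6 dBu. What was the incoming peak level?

Remove make-up: 25.6 − 10 = 15.6 dBu.
Post-compression overshoot = 15.6 − 12.6 = 3 dB.
Input overshoot = R × output overshoot = 12 dB → input = 12.6 + 12 = 24.6 dBu.

24.6 dBu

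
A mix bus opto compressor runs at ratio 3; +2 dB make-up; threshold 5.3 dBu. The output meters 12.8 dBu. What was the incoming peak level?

21.8 dBu

Before make-up, the level was 12.8 − 2 = 10.8 dBu.
The compressed level sits 10.8 − 5.3 = 5.5 dB over threshold.
Before 3:1 compression the overshoot was 5.5 × 3 = 16.5 dB, so input = 5.3 + 16.5 = 21.8 dBu.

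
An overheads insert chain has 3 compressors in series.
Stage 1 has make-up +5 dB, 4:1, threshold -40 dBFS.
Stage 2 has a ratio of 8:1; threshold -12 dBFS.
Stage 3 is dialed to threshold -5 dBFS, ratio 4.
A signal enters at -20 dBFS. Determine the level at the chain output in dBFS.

Stage 1: 20 dB above -40 dBFS, reduced 4:1 to 5 dB above → -35 dBFS; +5 dB make-up → -30 dBFS.
Stage 2: -30 dBFS ≤ -12 dBFS, so stage 2 doesn't engage; output -30 dBFS.
Stage 3: -30 dBFS ≤ -5 dBFS, so stage 3 doesn't engage; output -30 dBFS.

-30 dBFS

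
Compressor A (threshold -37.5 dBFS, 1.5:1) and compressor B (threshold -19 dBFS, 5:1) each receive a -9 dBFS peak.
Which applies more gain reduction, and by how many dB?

A, by 1.5 dB

A: overshoot 28.5 dB → output overshoot 19 dB → GR 9.5 dB.
B: overshoot 10 dB → output overshoot 2 dB → GR 8 dB.
A applies 1.5 dB more gain reduction.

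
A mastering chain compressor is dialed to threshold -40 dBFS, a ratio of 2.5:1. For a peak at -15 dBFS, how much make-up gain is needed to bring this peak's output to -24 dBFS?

6 dB

Without make-up, output = threshold + overshoot/2.5 = -40 + 10 = -30 dBFS.
Gap to target: 6 dB.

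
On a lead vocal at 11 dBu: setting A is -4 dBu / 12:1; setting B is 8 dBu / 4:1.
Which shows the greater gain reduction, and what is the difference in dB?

A: 15 dB over, compressed to 1.25 dB over, so 13.75 dB of GR.
B: 3 dB over, compressed to 0.75 dB over, so 2.25 dB of GR.
Difference: 11.5 dB in favour of A.

A, by 11.5 dB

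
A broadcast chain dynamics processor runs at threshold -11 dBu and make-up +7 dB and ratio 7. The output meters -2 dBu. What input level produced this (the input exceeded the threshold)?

Stripping the +7 dB make-up gives -9 dBu at the gain stage.
That's 2 dB above the -11 dBu threshold.
Undo the ratio: input overshoot = 2 × 7 = 14 dB, giving input = 3 dBu.

3 dBu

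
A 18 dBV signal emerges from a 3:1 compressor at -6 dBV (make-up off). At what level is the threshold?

Gain reduction = 18 − (-6) = 24 dB; output overshoot = GR / (R − 1) = 24 / 2 = 12 dB.
Threshold = output − output overshoot = -6 − 12 = -18 dBV.

-18 dBV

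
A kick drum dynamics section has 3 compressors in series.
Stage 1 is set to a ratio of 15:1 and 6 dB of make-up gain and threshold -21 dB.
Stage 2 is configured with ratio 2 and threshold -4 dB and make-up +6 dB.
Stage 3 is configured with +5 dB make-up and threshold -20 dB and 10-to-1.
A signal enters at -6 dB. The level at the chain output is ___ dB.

-13.8 dB

Stage 1: -6 dB is 15 dB over -21 dB; at 15:1 that becomes 1 dB over, giving -20 dB; +6 dB make-up → -14 dB.
Stage 2: -14 dB ≤ -4 dB, so stage 2 doesn't engage; make-up brings it to -8 dB.
Stage 3: 12 dB above -20 dB, reduced 10:1 to 1.2 dB above → -18.8 dB; +5 dB make-up → -13.8 dB.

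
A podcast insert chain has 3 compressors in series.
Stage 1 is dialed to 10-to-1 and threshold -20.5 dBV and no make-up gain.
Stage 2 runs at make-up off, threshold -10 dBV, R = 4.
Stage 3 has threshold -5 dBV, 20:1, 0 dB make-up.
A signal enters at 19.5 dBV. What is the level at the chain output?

-16.5 dBV

Stage 1: 19.5 dBV is 40 dB over -20.5 dBV; at 10:1 that becomes 4 dB over, giving -16.5 dBV.
Stage 2: -16.5 dBV ≤ -10 dBV, so stage 2 doesn't engage; output -16.5 dBV.
Stage 3: -16.5 dBV is at or below the -5 dBV threshold — no compression; output -16.5 dBV.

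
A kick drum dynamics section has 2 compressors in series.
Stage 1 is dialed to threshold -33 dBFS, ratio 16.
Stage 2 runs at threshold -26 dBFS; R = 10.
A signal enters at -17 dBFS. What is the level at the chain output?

Stage 1: -17 dBFS is 16 dB over -33 dBFS; at 16:1 that becomes 1 dB over, giving -32 dBFS.
Stage 2: -32 dBFS is at or below the -26 dBFS threshold — no compression; output -32 dBFS.

-32 dBFS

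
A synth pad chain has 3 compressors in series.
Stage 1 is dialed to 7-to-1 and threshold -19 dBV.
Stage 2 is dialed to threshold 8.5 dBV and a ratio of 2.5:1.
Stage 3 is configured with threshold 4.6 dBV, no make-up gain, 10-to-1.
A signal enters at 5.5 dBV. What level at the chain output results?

-15.5 dBV

Stage 1: 5.5 dBV is 24.5 dB over -19 dBV; at 7:1 that becomes 3.5 dB over, giving -15.5 dBV.
Stage 2: -15.5 dBV ≤ 8.5 dBV, so stage 2 doesn't engage; output -15.5 dBV.
Stage 3: below threshold (-15.5 ≤ 4.6); passes unchanged; output -15.5 dBV.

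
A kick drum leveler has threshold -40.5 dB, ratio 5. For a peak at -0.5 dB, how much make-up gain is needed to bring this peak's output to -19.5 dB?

The peak compresses to -40.5 + 40/5 = -32.5 dB.
To reach -19.5 dB requires -19.5 − (-32.5) = 13 dB of make-up.

13 dB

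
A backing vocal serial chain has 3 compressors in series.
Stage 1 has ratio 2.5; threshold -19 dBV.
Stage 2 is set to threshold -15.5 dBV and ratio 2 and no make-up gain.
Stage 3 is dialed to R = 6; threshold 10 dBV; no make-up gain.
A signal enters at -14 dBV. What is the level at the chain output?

-17 dBV

Stage 1: 5 dB above -19 dBV, reduced 2.5:1 to 2 dB above → -17 dBV.
Stage 2: -17 dBV is at or below the -15.5 dBV threshold — no compression; output -17 dBV.
Stage 3: below threshold (-17 ≤ 10); passes unchanged; output -17 dBV.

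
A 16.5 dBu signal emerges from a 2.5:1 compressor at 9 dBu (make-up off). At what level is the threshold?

Let T be the threshold. Output overshoot = (input overshoot)/R, so 9 − T = (16.5 − T)/2.5.
2.5·(9 − T) = 16.5 − T → 1.5·T = 22.5 − 16.5 = 6.
T = 6/1.5 = 4 dBu.

4 dBu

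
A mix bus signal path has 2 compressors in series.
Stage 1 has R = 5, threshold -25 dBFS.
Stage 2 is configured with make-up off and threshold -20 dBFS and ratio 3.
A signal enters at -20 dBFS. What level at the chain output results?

-24 dBFS

Stage 1: -20 dBFS is 5 dB over -25 dBFS; at 5:1 that becomes 1 dB over, giving -24 dBFS.
Stage 2: -24 dBFS is at or below the -20 dBFS threshold — no compression; output -24 dBFS.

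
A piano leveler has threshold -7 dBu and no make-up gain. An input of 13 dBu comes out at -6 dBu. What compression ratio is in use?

Input overshoot = 13 − (-7) = 20 dB; output overshoot = -6 − (-7) = 1 dB.
Ratio = 20 / 1 = 20.

20:1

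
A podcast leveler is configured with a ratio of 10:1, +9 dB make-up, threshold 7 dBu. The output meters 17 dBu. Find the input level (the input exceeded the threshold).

Before make-up, the level was 17 − 9 = 8 dBu.
That's 1 dB above the 7 dBu threshold.
Input overshoot = R × output overshoot = 10 dB → input = 7 + 10 = 17 dBu.

17 dBu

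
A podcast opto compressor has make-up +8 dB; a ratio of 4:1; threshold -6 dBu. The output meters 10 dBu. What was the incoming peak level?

26 dBu

Stripping the +8 dB make-up gives 2 dBu at the gain stage.
Post-compression overshoot = 2 − (-6) = 8 dB.
Undo the ratio: input overshoot = 8 × 4 = 32 dB, giving input = 26 dBu.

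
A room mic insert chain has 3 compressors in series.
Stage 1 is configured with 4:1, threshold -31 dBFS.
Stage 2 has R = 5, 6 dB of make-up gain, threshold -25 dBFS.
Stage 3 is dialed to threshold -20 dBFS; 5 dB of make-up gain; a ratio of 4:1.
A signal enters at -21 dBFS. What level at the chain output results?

-17.5 dBFS

Stage 1: 10 dB above -31 dBFS, reduced 4:1 to 2.5 dB above → -28.5 dBFS.
Stage 2: below threshold (-28.5 ≤ -25); passes unchanged; make-up brings it to -22.5 dBFS.
Stage 3: -22.5 dBFS ≤ -20 dBFS, so stage 3 doesn't engage; make-up brings it to -17.5 dBFS.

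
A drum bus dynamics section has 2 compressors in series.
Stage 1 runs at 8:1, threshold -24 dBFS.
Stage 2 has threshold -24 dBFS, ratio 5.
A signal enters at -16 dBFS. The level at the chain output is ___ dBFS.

-23.8 dBFS

Stage 1: 8 dB above -24 dBFS, reduced 8:1 to 1 dB above → -23 dBFS.
Stage 2: overshoot 1 dB → 1/5 = 0.2 dB → -23.8 dBFS.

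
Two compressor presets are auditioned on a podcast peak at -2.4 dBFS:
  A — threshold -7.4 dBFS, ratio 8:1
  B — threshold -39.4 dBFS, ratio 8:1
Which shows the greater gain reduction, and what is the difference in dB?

A: overshoot 5 dB → output overshoot 0.625 dB → GR 4.375 dB.
B: overshoot 37 dB → output overshoot 4.625 dB → GR 32.375 dB.
B reduces 28 dB more.

B, by 28 dB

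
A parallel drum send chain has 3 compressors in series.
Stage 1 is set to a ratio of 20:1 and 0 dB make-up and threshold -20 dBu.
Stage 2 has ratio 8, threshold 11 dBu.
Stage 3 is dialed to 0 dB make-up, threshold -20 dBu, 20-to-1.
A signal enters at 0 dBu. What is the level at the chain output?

Stage 1: overshoot 20 dB → 20/20 = 1 dB → -19 dBu.
Stage 2: -19 dBu is at or below the 11 dBu threshold — no compression; output -19 dBu.
Stage 3: -19 dBu is 1 dB over -20 dBu; at 20:1 that becomes 0.05 dB over, giving -19.95 dBu.

-19.95 dBu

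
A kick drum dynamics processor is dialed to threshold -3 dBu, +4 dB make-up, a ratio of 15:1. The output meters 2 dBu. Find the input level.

12 dBu

Stripping the +4 dB make-up gives -2 dBu at the gain stage.
The compressed level sits -2 − (-3) = 1 dB over threshold.
Before 15:1 compression the overshoot was 1 × 15 = 15 dB, so input = -3 + 15 = 12 dBu.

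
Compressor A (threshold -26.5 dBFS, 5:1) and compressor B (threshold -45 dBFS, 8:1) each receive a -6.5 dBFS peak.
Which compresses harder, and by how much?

B, by 17.6875 dB

A: GR = 20 − 20/5 = 16 dB.
B: GR = 38.5 − 38.5/8 = 33.6875 dB.
B applies 17.6875 dB more gain reduction.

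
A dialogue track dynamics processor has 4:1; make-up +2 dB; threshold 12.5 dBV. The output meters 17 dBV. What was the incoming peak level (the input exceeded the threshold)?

22.5 dBV

Stripping the +2 dB make-up gives 15 dBV at the gain stage.
That's 2.5 dB above the 12.5 dBV threshold.
Undo the ratio: input overshoot = 2.5 × 4 = 10 dB, giving input = 22.5 dBV.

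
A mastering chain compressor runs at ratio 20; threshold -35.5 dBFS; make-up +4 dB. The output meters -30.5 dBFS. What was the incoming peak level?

-15.5 dBFS

Stripping the +4 dB make-up gives -34.5 dBFS at the gain stage.
That's 1 dB above the -35.5 dBFS threshold.
Undo the ratio: input overshoot = 1 × 20 = 20 dB, giving input = -15.5 dBFS.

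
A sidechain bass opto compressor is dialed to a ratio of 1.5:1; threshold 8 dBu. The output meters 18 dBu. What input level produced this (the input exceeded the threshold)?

Post-compression overshoot = 18 − 8 = 10 dB.
Undo the ratio: input overshoot = 10 × 1.5 = 15 dB, giving input = 23 dBu.

23 dBu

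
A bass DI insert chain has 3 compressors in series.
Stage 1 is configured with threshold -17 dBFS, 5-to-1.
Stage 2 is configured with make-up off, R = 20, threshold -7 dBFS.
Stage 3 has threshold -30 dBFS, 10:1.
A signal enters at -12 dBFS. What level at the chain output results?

Stage 1: -12 dBFS is 5 dB over -17 dBFS; at 5:1 that becomes 1 dB over, giving -16 dBFS.
Stage 2: below threshold (-16 ≤ -7); passes unchanged; output -16 dBFS.
Stage 3: -16 dBFS is 14 dB over -30 dBFS; at 10:1 that becomes 1.4 dB over, giving -28.6 dBFS.

-28.6 dBFS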